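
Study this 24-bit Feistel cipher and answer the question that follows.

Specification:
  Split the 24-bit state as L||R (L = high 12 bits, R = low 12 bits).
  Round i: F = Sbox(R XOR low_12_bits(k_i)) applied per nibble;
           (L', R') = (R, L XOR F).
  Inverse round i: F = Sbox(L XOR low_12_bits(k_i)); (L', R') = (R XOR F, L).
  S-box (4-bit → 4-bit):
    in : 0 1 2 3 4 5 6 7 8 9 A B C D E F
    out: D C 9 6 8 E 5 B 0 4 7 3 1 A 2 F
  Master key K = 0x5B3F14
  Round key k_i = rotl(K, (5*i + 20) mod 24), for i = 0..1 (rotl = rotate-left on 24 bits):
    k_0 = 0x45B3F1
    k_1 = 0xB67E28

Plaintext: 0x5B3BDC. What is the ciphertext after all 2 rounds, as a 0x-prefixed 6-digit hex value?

s_0 = plaintext = 0x5B3BDC
s_1 = Round(s_0, k_0) = 0xBDC529
s_2 = Round(s_1, k_1) = 0x529800

0x529800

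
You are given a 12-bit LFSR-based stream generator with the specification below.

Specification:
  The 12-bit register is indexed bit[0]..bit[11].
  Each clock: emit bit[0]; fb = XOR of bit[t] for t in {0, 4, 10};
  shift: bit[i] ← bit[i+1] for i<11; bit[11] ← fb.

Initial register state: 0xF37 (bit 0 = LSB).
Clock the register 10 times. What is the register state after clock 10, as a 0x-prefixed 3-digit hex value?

reg_0 = 0xF37
clock 1: out=1, reg = 0xF9B
clock 2: out=1, reg = 0xFCD
clock 3: out=1, reg = 0x7E6
clock 4: out=0, reg = 0xBF3
clock 5: out=1, reg = 0x5F9
clock 6: out=1, reg = 0xAFC
clock 7: out=0, reg = 0xD7E
clock 8: out=0, reg = 0x6BF
clock 9: out=1, reg = 0xB5F
clock 10: out=1, reg = 0x5AF

0x5AF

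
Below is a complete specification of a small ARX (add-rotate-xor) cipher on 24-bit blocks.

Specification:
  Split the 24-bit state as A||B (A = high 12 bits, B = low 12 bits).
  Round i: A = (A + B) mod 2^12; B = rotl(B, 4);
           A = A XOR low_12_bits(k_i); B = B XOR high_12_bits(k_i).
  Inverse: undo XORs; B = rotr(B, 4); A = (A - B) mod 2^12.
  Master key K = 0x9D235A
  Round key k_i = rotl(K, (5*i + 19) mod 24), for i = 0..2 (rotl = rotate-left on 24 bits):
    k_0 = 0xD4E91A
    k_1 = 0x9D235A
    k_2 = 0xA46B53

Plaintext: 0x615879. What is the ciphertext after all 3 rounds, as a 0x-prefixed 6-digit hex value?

0xEBB1C2

s_0 = plaintext = 0x615879
s_1 = Round(s_0, k_0) = 0x794AD6
s_2 = Round(s_1, k_1) = 0x1304B8
s_3 = Round(s_2, k_2) = 0xEBB1C2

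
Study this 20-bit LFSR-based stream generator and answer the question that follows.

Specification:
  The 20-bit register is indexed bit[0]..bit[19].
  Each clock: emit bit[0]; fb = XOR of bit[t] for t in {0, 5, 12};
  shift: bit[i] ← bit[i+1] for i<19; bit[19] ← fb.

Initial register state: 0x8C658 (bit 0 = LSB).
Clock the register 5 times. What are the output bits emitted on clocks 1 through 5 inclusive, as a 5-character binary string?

reg_0 = 0x8C658
clock 1: out=0, reg = 0x4632C
clock 2: out=0, reg = 0xA3196
clock 3: out=0, reg = 0xD18CB
clock 4: out=1, reg = 0x68C65
clock 5: out=1, reg = 0x34632

00011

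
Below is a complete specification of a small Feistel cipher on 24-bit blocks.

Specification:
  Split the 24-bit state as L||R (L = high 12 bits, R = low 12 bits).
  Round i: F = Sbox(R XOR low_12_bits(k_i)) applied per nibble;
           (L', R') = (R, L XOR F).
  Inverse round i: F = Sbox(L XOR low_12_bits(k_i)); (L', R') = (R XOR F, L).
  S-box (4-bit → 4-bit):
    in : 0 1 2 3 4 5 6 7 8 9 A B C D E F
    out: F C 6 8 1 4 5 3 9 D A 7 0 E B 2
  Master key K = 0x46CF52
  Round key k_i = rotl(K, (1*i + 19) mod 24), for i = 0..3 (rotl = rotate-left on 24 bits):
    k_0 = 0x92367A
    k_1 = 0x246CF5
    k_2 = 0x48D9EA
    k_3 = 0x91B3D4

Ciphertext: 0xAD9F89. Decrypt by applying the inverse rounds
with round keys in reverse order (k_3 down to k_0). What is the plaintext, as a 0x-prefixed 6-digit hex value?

s_0 = ciphertext = 0xAD9F89
s_1 = InvRound(s_0, k_3) = 0x277AD9
s_2 = InvRound(s_1, k_2) = 0xD07277
s_3 = InvRound(s_2, k_1) = 0xE51D07
s_4 = InvRound(s_3, k_0) = 0x460E51

0x460E51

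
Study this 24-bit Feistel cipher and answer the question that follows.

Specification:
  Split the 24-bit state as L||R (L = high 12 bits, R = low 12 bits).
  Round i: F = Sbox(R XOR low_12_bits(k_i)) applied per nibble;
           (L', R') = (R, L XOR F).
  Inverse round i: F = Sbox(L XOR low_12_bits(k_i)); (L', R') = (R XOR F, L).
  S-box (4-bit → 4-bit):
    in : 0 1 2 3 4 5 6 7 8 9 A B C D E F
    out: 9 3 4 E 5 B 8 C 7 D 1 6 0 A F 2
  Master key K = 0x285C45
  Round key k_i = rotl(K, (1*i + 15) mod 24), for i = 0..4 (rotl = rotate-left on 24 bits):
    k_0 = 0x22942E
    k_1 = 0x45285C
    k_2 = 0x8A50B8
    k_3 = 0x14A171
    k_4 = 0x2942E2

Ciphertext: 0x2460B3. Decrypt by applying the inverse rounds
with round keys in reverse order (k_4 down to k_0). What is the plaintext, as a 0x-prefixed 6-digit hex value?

s_0 = ciphertext = 0x2460B3
s_1 = InvRound(s_0, k_4) = 0x9A6246
s_2 = InvRound(s_1, k_3) = 0x5EA9A6
s_3 = InvRound(s_2, k_2) = 0x2125EA
s_4 = InvRound(s_3, k_1) = 0x4B5212
s_5 = InvRound(s_4, k_0) = 0xBC44B5

0xBC44B5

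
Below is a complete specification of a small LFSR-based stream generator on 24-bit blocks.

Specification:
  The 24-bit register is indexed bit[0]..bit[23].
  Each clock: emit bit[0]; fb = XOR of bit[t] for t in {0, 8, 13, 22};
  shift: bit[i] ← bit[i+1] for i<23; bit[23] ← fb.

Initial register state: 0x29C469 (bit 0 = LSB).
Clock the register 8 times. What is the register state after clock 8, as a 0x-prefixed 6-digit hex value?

reg_0 = 0x29C469
clock 1: out=1, reg = 0x94E234
clock 2: out=0, reg = 0xCA711A
clock 3: out=0, reg = 0xE5388D
clock 4: out=1, reg = 0xF29C46
clock 5: out=0, reg = 0xF94E23
clock 6: out=1, reg = 0x7CA711
clock 7: out=1, reg = 0x3E5388
clock 8: out=0, reg = 0x9F29C4

0x9F29C4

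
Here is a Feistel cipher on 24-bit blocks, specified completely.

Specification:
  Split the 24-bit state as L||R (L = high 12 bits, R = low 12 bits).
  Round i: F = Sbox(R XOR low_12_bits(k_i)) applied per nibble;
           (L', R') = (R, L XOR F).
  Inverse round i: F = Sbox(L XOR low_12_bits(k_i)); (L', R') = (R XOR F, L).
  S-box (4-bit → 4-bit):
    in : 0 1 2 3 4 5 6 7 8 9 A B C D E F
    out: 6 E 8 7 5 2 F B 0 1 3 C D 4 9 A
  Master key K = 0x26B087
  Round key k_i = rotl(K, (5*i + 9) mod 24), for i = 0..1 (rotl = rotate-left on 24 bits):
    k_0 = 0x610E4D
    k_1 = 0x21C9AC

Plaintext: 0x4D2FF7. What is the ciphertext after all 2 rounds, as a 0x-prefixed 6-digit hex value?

s_0 = plaintext = 0x4D2FF7
s_1 = Round(s_0, k_0) = 0xFF7A11
s_2 = Round(s_1, k_1) = 0xA11833

0xA11833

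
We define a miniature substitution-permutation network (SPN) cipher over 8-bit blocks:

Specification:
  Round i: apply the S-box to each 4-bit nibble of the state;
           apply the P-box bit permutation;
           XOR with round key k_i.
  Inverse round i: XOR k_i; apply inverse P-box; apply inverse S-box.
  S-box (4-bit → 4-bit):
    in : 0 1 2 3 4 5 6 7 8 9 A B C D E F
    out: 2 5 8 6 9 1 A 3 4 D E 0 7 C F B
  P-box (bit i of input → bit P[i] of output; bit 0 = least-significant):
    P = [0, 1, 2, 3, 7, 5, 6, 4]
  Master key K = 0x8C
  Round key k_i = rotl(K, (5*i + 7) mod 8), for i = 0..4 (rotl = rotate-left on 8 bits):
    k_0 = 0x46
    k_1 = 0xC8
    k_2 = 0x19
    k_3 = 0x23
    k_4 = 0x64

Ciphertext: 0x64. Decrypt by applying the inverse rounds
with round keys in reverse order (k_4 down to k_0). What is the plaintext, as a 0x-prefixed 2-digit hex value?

s_0 = ciphertext = 0x64
s_1 = InvRound(s_0, k_4) = 0xBB
s_2 = InvRound(s_1, k_3) = 0x42
s_3 = InvRound(s_2, k_2) = 0xDF
s_4 = InvRound(s_3, k_1) = 0x2C
s_5 = InvRound(s_4, k_0) = 0x36

0x36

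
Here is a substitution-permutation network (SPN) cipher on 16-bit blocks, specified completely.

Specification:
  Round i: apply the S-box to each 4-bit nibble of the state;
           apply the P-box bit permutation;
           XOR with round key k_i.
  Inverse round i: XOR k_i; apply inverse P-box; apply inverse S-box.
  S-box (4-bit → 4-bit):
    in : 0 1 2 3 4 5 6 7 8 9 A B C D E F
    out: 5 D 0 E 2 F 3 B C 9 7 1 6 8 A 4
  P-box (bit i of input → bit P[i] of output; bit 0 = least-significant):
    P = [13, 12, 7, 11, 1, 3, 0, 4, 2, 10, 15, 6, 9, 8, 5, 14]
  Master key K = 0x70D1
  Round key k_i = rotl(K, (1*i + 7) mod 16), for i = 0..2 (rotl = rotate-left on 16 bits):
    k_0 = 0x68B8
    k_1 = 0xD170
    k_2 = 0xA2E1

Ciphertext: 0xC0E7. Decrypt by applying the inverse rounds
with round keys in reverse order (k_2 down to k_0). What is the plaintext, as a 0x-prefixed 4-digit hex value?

0xECD6

s_0 = ciphertext = 0xC0E7
s_1 = InvRound(s_0, k_2) = 0x9BBB
s_2 = InvRound(s_1, k_1) = 0x9DA8
s_3 = InvRound(s_2, k_0) = 0xECD6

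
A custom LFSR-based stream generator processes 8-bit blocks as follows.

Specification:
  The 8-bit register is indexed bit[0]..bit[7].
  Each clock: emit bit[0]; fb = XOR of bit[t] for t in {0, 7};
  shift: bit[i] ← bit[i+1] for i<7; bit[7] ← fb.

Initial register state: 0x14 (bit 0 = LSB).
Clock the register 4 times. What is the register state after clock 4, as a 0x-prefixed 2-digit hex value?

0xC1

reg_0 = 0x14
clock 1: out=0, reg = 0x0A
clock 2: out=0, reg = 0x05
clock 3: out=1, reg = 0x82
clock 4: out=0, reg = 0xC1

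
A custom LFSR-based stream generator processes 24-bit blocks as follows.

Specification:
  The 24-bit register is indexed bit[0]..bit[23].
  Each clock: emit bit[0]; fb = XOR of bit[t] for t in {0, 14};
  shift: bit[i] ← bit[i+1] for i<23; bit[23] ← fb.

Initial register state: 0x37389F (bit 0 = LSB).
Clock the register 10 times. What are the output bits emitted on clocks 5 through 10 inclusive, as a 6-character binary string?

100100

reg_0 = 0x37389F
clock 1: out=1, reg = 0x9B9C4F
clock 2: out=1, reg = 0xCDCE27
clock 3: out=1, reg = 0x66E713
clock 4: out=1, reg = 0x337389
clock 5: out=1, reg = 0x19B9C4
clock 6: out=0, reg = 0x0CDCE2
clock 7: out=0, reg = 0x866E71
clock 8: out=1, reg = 0x433738
clock 9: out=0, reg = 0x219B9C
clock 10: out=0, reg = 0x10CDCE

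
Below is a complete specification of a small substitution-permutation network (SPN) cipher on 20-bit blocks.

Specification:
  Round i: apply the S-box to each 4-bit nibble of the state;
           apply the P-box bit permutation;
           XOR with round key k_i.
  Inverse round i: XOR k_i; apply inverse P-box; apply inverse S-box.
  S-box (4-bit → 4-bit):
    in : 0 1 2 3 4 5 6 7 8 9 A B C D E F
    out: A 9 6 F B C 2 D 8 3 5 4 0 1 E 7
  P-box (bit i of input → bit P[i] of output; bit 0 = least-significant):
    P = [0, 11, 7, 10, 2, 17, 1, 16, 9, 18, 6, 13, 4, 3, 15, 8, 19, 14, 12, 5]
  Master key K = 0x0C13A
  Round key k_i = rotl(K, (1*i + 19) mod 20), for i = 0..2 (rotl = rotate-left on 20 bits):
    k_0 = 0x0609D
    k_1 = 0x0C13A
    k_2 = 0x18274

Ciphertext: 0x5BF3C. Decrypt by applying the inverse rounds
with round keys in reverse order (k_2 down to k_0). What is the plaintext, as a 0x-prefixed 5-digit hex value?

s_0 = ciphertext = 0x5BF3C
s_1 = InvRound(s_0, k_2) = 0xB0EC0
s_2 = InvRound(s_1, k_1) = 0x43AEE
s_3 = InvRound(s_2, k_0) = 0xEDFB9

0xEDFB9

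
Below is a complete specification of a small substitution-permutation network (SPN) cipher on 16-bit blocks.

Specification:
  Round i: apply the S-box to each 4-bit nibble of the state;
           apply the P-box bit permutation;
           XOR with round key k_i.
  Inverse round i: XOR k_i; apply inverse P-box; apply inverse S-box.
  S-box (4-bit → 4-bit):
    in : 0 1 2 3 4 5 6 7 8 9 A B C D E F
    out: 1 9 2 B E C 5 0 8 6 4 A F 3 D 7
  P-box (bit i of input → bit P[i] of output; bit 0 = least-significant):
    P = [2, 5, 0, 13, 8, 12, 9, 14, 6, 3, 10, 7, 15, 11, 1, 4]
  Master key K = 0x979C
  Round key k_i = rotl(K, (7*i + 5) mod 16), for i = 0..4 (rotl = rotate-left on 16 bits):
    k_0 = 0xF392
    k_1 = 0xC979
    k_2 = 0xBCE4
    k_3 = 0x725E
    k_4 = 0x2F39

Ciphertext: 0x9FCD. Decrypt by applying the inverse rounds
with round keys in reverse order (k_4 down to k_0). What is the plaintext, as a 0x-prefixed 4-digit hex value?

s_0 = ciphertext = 0x9FCD
s_1 = InvRound(s_0, k_4) = 0x1123
s_2 = InvRound(s_1, k_3) = 0x8DEC
s_3 = InvRound(s_2, k_2) = 0x72D8
s_4 = InvRound(s_3, k_1) = 0xD8F4
s_5 = InvRound(s_4, k_0) = 0x9063

0x9063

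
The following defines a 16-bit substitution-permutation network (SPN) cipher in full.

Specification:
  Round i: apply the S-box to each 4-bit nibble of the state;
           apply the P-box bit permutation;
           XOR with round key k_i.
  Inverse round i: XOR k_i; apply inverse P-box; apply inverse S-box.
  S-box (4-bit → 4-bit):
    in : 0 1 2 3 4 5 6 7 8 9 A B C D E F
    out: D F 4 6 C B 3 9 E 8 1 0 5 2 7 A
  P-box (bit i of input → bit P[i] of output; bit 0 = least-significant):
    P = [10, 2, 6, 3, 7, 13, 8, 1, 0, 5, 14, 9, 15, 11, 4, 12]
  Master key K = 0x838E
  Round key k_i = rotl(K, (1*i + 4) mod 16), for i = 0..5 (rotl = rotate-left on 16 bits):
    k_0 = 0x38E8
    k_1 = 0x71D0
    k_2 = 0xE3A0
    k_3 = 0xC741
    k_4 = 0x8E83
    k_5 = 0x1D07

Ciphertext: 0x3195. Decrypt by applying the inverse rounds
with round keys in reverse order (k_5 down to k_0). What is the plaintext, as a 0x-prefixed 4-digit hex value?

0x7982

s_0 = ciphertext = 0x3195
s_1 = InvRound(s_0, k_5) = 0x3B5A
s_2 = InvRound(s_1, k_4) = 0x0AE0
s_3 = InvRound(s_2, k_3) = 0x6ECA
s_4 = InvRound(s_3, k_2) = 0x6D40
s_5 = InvRound(s_4, k_1) = 0x8BAA
s_6 = InvRound(s_5, k_0) = 0x7982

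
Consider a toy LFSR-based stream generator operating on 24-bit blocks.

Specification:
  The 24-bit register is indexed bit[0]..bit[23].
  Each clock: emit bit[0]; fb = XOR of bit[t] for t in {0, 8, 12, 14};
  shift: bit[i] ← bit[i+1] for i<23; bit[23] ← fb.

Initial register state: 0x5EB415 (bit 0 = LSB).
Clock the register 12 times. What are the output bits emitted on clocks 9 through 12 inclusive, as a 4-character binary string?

0010

reg_0 = 0x5EB415
clock 1: out=1, reg = 0x2F5A0A
clock 2: out=0, reg = 0x17AD05
clock 3: out=1, reg = 0x0BD682
clock 4: out=0, reg = 0x05EB41
clock 5: out=1, reg = 0x82F5A0
clock 6: out=0, reg = 0xC17AD0
clock 7: out=0, reg = 0x60BD68
clock 8: out=0, reg = 0x305EB4
clock 9: out=0, reg = 0x182F5A
clock 10: out=0, reg = 0x8C17AD
clock 11: out=1, reg = 0xC60BD6
clock 12: out=0, reg = 0xE305EB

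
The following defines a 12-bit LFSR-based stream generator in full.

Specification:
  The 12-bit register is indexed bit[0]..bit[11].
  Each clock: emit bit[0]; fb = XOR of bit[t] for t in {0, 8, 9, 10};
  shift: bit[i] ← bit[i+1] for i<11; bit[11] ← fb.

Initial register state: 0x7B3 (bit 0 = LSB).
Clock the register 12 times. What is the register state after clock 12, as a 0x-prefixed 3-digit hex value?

reg_0 = 0x7B3
clock 1: out=1, reg = 0x3D9
clock 2: out=1, reg = 0x9EC
clock 3: out=0, reg = 0xCF6
clock 4: out=0, reg = 0xE7B
clock 5: out=1, reg = 0xF3D
clock 6: out=1, reg = 0x79E
clock 7: out=0, reg = 0xBCF
clock 8: out=1, reg = 0xDE7
clock 9: out=1, reg = 0xEF3
clock 10: out=1, reg = 0xF79
clock 11: out=1, reg = 0x7BC
clock 12: out=0, reg = 0xBDE

0xBDE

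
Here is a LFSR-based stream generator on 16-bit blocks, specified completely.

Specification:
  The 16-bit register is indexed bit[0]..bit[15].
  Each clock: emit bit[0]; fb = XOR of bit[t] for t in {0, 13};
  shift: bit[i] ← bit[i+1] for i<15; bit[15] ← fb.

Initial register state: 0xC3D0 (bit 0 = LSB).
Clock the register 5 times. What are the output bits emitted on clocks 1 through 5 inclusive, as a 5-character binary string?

reg_0 = 0xC3D0
clock 1: out=0, reg = 0x61E8
clock 2: out=0, reg = 0xB0F4
clock 3: out=0, reg = 0xD87A
clock 4: out=0, reg = 0x6C3D
clock 5: out=1, reg = 0x361E

00001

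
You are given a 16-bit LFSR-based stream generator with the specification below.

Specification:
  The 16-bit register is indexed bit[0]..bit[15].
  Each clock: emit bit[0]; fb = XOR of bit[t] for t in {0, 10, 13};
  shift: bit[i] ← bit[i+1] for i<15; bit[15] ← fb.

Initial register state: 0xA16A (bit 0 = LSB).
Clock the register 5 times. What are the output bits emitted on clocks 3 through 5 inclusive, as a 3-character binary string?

010

reg_0 = 0xA16A
clock 1: out=0, reg = 0xD0B5
clock 2: out=1, reg = 0xE85A
clock 3: out=0, reg = 0xF42D
clock 4: out=1, reg = 0xFA16
clock 5: out=0, reg = 0xFD0B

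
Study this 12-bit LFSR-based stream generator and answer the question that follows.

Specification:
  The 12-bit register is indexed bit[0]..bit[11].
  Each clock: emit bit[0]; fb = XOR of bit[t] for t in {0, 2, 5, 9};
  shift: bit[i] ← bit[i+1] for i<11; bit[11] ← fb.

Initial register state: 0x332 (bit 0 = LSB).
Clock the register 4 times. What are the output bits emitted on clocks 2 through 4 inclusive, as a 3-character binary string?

reg_0 = 0x332
clock 1: out=0, reg = 0x199
clock 2: out=1, reg = 0x8CC
clock 3: out=0, reg = 0xC66
clock 4: out=0, reg = 0x633

100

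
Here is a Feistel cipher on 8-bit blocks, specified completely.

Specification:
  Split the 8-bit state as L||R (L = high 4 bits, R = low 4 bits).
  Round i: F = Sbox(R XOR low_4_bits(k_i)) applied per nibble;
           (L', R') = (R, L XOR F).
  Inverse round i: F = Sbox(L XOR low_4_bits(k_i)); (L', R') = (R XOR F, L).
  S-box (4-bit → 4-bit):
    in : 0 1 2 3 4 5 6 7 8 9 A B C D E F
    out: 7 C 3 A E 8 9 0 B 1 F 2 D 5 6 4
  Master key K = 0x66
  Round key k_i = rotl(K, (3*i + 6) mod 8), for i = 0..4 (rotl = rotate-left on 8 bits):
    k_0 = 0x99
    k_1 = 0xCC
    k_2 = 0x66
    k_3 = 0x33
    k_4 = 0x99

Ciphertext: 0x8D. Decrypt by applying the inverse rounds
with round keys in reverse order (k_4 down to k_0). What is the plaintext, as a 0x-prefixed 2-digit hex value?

s_0 = ciphertext = 0x8D
s_1 = InvRound(s_0, k_4) = 0x18
s_2 = InvRound(s_1, k_3) = 0xB1
s_3 = InvRound(s_2, k_2) = 0x4B
s_4 = InvRound(s_3, k_1) = 0x04
s_5 = InvRound(s_4, k_0) = 0x50

0x50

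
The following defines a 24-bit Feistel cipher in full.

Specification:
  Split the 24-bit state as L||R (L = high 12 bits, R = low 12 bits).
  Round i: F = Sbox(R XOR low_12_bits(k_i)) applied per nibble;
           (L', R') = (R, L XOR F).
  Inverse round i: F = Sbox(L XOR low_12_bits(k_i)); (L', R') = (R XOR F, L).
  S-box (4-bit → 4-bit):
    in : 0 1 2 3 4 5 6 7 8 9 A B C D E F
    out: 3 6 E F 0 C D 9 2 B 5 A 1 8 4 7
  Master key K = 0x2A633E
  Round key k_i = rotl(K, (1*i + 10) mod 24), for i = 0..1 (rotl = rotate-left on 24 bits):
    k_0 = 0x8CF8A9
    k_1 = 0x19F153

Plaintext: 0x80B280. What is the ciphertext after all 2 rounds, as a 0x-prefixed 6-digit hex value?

s_0 = plaintext = 0x80B280
s_1 = Round(s_0, k_0) = 0x280DE0
s_2 = Round(s_1, k_1) = 0xDE032F

0xDE032F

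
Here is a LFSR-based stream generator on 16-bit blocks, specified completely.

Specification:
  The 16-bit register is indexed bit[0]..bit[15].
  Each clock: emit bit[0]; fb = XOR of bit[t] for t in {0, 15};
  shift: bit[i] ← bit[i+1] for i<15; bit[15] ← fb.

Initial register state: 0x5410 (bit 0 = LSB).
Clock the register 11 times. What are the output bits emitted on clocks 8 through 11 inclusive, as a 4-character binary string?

reg_0 = 0x5410
clock 1: out=0, reg = 0x2A08
clock 2: out=0, reg = 0x1504
clock 3: out=0, reg = 0x0A82
clock 4: out=0, reg = 0x0541
clock 5: out=1, reg = 0x82A0
clock 6: out=0, reg = 0xC150
clock 7: out=0, reg = 0xE0A8
clock 8: out=0, reg = 0xF054
clock 9: out=0, reg = 0xF82A
clock 10: out=0, reg = 0xFC15
clock 11: out=1, reg = 0x7E0A

0001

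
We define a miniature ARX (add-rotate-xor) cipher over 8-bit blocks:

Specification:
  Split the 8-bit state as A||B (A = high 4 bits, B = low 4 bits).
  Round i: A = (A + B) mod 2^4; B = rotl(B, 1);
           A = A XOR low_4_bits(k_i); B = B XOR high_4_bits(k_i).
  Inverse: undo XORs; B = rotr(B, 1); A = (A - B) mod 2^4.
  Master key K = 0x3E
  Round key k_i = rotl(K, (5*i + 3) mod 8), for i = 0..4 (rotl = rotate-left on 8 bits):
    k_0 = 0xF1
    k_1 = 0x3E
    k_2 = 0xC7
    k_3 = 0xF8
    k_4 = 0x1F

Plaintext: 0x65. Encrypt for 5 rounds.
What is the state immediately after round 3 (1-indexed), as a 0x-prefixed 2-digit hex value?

s_0 = plaintext = 0x65
s_1 = Round(s_0, k_0) = 0xA5
s_2 = Round(s_1, k_1) = 0x19
s_3 = Round(s_2, k_2) = 0xDF
s_4 = Round(s_3, k_3) = 0x40
s_5 = Round(s_4, k_4) = 0xB1

0xDF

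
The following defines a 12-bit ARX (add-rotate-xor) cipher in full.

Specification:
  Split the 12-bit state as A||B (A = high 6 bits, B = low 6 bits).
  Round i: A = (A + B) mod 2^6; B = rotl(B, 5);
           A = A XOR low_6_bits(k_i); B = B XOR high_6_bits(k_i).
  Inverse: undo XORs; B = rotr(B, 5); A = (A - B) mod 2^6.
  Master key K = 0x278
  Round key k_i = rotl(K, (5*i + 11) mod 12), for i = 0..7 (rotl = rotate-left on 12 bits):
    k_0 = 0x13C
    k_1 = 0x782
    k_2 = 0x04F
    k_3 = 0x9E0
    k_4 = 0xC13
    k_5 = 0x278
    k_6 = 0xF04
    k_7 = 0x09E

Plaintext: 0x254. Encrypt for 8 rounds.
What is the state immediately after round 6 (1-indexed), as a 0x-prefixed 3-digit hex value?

s_0 = plaintext = 0x254
s_1 = Round(s_0, k_0) = 0x84E
s_2 = Round(s_1, k_1) = 0xB59
s_3 = Round(s_2, k_2) = 0x26D
s_4 = Round(s_3, k_3) = 0x591
s_5 = Round(s_4, k_4) = 0xD18
s_6 = Round(s_5, k_5) = 0xD05
s_7 = Round(s_6, k_6) = 0xF5E
s_8 = Round(s_7, k_7) = 0x14D

0xD05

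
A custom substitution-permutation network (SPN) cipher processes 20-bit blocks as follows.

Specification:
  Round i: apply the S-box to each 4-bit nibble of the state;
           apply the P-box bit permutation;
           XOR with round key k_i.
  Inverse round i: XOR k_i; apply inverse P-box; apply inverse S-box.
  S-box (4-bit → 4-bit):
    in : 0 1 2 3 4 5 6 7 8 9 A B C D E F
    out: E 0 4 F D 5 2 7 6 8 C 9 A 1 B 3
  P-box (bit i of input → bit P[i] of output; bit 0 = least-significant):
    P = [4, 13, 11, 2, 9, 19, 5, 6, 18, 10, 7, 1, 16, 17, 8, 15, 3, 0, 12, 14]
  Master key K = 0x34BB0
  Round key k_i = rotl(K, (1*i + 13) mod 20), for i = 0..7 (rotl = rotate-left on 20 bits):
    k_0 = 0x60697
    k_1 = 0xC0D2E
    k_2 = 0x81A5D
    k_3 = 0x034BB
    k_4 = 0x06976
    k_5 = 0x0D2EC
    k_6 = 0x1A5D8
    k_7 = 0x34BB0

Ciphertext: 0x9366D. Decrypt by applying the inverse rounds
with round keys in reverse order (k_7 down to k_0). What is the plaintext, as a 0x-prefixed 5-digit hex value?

0x71C6F

s_0 = ciphertext = 0x9366D
s_1 = InvRound(s_0, k_7) = 0x388C3
s_2 = InvRound(s_1, k_6) = 0xF8C17
s_3 = InvRound(s_2, k_5) = 0x3F335
s_4 = InvRound(s_3, k_4) = 0x8E9B2
s_5 = InvRound(s_4, k_3) = 0x3A662
s_6 = InvRound(s_5, k_2) = 0x7EC83
s_7 = InvRound(s_6, k_1) = 0xE328C
s_8 = InvRound(s_7, k_0) = 0x71C6F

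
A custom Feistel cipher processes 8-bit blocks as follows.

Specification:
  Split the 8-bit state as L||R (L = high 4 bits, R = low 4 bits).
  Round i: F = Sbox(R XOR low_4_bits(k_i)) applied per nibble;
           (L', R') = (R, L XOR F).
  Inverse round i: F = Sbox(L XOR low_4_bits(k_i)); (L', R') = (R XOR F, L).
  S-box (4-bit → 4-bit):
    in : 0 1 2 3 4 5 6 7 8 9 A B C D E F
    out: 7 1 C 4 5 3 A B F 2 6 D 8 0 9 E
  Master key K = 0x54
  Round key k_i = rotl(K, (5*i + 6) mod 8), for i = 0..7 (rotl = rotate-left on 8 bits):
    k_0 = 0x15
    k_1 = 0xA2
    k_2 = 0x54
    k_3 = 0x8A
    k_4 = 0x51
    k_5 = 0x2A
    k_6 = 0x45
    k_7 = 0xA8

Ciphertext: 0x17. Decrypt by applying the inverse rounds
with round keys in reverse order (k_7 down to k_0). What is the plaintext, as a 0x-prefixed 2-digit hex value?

s_0 = ciphertext = 0x17
s_1 = InvRound(s_0, k_7) = 0x51
s_2 = InvRound(s_1, k_6) = 0x65
s_3 = InvRound(s_2, k_5) = 0xD6
s_4 = InvRound(s_3, k_4) = 0xED
s_5 = InvRound(s_4, k_3) = 0x8E
s_6 = InvRound(s_5, k_2) = 0x68
s_7 = InvRound(s_6, k_1) = 0xD6
s_8 = InvRound(s_7, k_0) = 0x9D

0x9D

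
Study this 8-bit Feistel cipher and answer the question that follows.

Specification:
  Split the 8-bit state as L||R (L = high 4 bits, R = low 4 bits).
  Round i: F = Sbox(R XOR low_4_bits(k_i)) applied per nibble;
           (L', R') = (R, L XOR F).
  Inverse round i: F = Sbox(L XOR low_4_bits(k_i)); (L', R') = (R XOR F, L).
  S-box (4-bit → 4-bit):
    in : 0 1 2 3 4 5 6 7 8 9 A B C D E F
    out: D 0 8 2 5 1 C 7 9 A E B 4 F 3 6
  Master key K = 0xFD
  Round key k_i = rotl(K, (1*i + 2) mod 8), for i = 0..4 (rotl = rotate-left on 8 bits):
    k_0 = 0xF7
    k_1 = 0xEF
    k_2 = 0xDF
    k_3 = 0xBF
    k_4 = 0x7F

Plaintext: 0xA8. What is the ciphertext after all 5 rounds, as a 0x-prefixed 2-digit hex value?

s_0 = plaintext = 0xA8
s_1 = Round(s_0, k_0) = 0x8C
s_2 = Round(s_1, k_1) = 0xCA
s_3 = Round(s_2, k_2) = 0xAD
s_4 = Round(s_3, k_3) = 0xD2
s_5 = Round(s_4, k_4) = 0x22

0x22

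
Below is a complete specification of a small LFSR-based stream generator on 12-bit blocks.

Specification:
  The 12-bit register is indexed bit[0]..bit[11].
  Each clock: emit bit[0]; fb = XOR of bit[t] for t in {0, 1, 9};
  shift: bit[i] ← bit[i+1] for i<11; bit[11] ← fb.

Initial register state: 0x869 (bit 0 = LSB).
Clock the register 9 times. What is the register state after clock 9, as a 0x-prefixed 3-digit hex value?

reg_0 = 0x869
clock 1: out=1, reg = 0xC34
clock 2: out=0, reg = 0x61A
clock 3: out=0, reg = 0x30D
clock 4: out=1, reg = 0x186
clock 5: out=0, reg = 0x8C3
clock 6: out=1, reg = 0x461
clock 7: out=1, reg = 0xA30
clock 8: out=0, reg = 0xD18
clock 9: out=0, reg = 0x68C

0x68C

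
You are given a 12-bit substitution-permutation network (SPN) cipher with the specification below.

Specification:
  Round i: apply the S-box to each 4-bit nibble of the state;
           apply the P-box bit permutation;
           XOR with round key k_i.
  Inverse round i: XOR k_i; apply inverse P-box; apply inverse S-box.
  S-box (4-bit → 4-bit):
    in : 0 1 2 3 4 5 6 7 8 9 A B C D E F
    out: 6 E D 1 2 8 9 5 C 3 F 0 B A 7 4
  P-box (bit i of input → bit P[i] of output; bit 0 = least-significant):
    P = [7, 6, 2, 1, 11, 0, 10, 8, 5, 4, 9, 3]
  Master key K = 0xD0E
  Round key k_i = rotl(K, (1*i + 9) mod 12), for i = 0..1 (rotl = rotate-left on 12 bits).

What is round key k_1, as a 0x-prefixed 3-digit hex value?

0xB43

K = 0xD0E
k_0 = rotl(K, (1*0+9) mod 12) = rotl(K, 9) = 0xDA1
k_1 = rotl(K, (1*1+9) mod 12) = rotl(K, 10) = 0xB43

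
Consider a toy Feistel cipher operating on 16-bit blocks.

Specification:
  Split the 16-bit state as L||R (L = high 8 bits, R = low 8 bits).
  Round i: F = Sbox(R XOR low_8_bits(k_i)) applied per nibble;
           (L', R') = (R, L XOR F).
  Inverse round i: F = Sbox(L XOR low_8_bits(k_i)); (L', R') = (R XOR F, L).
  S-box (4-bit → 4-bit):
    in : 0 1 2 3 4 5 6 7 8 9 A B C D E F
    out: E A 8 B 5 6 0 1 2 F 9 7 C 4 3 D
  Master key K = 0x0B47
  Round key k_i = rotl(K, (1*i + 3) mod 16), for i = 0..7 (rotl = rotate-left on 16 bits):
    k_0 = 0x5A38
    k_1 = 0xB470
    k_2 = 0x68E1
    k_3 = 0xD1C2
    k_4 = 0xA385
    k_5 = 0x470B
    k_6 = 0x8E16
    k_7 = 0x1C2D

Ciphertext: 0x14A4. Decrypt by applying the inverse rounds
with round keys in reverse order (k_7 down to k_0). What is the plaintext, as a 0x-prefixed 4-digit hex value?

0xD3A6

s_0 = ciphertext = 0x14A4
s_1 = InvRound(s_0, k_7) = 0x1B14
s_2 = InvRound(s_1, k_6) = 0xF01B
s_3 = InvRound(s_2, k_5) = 0xCCF0
s_4 = InvRound(s_3, k_4) = 0xAFCC
s_5 = InvRound(s_4, k_3) = 0xC8AF
s_6 = InvRound(s_5, k_2) = 0x20C8
s_7 = InvRound(s_6, k_1) = 0xA620
s_8 = InvRound(s_7, k_0) = 0xD3A6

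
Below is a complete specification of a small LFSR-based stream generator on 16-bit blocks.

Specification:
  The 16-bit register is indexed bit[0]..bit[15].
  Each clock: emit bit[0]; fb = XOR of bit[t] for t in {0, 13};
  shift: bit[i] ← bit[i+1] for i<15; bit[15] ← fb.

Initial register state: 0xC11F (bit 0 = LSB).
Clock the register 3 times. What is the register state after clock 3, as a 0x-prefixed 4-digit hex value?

reg_0 = 0xC11F
clock 1: out=1, reg = 0xE08F
clock 2: out=1, reg = 0x7047
clock 3: out=1, reg = 0x3823

0x3823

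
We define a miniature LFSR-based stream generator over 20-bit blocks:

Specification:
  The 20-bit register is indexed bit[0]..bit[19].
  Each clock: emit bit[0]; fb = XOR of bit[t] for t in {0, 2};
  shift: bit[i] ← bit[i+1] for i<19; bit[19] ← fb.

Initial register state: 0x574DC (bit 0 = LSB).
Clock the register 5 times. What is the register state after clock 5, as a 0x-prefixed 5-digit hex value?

0x5ABA6

reg_0 = 0x574DC
clock 1: out=0, reg = 0xABA6E
clock 2: out=0, reg = 0xD5D37
clock 3: out=1, reg = 0x6AE9B
clock 4: out=1, reg = 0xB574D
clock 5: out=1, reg = 0x5ABA6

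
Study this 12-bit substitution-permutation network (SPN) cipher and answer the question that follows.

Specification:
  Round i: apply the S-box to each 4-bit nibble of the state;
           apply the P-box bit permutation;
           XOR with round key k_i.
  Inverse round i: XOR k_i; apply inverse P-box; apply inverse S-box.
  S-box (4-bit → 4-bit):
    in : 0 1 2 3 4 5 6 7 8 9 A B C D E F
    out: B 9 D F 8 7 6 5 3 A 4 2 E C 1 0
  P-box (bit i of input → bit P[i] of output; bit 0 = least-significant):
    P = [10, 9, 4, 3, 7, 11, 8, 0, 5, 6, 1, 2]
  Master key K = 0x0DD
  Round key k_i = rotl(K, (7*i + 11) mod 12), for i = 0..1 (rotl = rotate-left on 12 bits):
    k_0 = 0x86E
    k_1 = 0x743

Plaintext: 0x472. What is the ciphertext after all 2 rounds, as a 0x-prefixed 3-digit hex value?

s_0 = plaintext = 0x472
s_1 = Round(s_0, k_0) = 0xDF2
s_2 = Round(s_1, k_1) = 0x35D

0x35D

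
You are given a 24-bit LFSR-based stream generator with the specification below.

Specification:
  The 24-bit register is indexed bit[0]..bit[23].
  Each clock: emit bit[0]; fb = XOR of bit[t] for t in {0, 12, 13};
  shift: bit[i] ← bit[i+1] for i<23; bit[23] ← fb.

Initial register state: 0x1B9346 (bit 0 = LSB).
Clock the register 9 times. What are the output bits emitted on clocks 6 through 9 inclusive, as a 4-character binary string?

reg_0 = 0x1B9346
clock 1: out=0, reg = 0x8DC9A3
clock 2: out=1, reg = 0xC6E4D1
clock 3: out=1, reg = 0x637268
clock 4: out=0, reg = 0x31B934
clock 5: out=0, reg = 0x18DC9A
clock 6: out=0, reg = 0x8C6E4D
clock 7: out=1, reg = 0x463726
clock 8: out=0, reg = 0x231B93
clock 9: out=1, reg = 0x118DC9

0101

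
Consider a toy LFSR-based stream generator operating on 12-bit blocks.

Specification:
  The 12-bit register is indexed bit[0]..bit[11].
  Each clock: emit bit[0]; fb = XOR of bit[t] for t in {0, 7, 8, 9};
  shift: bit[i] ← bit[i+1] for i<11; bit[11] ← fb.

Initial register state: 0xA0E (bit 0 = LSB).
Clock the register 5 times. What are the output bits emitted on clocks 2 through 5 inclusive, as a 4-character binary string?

reg_0 = 0xA0E
clock 1: out=0, reg = 0xD07
clock 2: out=1, reg = 0x683
clock 3: out=1, reg = 0xB41
clock 4: out=1, reg = 0xDA0
clock 5: out=0, reg = 0x6D0

1110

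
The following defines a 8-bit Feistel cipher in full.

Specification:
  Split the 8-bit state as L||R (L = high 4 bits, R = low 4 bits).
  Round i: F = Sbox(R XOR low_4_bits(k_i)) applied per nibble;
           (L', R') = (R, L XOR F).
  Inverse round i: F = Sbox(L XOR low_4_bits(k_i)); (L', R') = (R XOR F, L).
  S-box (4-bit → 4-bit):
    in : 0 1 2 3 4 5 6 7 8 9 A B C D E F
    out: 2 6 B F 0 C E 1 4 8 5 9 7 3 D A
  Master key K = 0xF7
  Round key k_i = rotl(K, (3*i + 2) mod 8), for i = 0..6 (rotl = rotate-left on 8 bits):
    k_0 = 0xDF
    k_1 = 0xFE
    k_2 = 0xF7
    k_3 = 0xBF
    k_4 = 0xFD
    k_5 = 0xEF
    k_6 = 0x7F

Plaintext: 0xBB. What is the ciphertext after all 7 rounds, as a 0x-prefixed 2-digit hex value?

s_0 = plaintext = 0xBB
s_1 = Round(s_0, k_0) = 0xBB
s_2 = Round(s_1, k_1) = 0xB7
s_3 = Round(s_2, k_2) = 0x79
s_4 = Round(s_3, k_3) = 0x99
s_5 = Round(s_4, k_4) = 0x99
s_6 = Round(s_5, k_5) = 0x97
s_7 = Round(s_6, k_6) = 0x7D

0x7D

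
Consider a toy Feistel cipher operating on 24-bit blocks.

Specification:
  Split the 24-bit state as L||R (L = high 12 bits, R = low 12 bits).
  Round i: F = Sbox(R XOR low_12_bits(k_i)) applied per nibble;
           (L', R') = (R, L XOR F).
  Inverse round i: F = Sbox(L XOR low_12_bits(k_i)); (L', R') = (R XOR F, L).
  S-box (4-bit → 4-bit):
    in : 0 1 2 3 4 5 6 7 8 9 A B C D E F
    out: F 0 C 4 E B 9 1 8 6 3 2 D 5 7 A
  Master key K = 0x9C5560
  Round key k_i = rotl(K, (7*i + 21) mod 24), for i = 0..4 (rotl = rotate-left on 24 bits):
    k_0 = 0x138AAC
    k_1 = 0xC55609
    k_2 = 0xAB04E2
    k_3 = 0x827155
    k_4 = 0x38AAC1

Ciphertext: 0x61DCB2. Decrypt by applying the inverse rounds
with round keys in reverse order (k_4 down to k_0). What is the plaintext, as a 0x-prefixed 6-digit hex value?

s_0 = ciphertext = 0x61DCB2
s_1 = InvRound(s_0, k_4) = 0x1EF61D
s_2 = InvRound(s_1, k_3) = 0x93E1EF
s_3 = InvRound(s_2, k_2) = 0x4B293E
s_4 = InvRound(s_3, k_1) = 0x51C4B2
s_5 = InvRound(s_4, k_0) = 0xE9D51C

0xE9D51C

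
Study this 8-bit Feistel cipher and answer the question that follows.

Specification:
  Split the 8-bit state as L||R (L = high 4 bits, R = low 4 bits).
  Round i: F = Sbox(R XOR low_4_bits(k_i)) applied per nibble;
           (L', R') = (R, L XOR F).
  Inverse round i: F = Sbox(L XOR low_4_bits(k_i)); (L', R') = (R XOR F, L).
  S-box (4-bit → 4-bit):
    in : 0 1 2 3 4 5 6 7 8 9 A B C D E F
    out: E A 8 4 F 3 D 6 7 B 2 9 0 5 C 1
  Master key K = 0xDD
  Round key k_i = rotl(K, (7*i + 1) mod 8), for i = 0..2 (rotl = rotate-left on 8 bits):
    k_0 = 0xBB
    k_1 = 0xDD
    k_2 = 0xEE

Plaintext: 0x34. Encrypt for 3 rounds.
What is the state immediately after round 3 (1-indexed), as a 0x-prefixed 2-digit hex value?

s_0 = plaintext = 0x34
s_1 = Round(s_0, k_0) = 0x42
s_2 = Round(s_1, k_1) = 0x25
s_3 = Round(s_2, k_2) = 0x5B

0x5B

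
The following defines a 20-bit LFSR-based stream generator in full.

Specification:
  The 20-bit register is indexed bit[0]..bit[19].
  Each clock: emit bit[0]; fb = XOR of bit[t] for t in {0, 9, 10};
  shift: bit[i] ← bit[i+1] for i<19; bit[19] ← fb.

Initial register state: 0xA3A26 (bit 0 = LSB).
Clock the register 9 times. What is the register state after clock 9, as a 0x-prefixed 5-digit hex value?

reg_0 = 0xA3A26
clock 1: out=0, reg = 0xD1D13
clock 2: out=1, reg = 0x68E89
clock 3: out=1, reg = 0xB4744
clock 4: out=0, reg = 0x5A3A2
clock 5: out=0, reg = 0xAD1D1
clock 6: out=1, reg = 0xD68E8
clock 7: out=0, reg = 0x6B474
clock 8: out=0, reg = 0xB5A3A
clock 9: out=0, reg = 0xDAD1D

0xDAD1D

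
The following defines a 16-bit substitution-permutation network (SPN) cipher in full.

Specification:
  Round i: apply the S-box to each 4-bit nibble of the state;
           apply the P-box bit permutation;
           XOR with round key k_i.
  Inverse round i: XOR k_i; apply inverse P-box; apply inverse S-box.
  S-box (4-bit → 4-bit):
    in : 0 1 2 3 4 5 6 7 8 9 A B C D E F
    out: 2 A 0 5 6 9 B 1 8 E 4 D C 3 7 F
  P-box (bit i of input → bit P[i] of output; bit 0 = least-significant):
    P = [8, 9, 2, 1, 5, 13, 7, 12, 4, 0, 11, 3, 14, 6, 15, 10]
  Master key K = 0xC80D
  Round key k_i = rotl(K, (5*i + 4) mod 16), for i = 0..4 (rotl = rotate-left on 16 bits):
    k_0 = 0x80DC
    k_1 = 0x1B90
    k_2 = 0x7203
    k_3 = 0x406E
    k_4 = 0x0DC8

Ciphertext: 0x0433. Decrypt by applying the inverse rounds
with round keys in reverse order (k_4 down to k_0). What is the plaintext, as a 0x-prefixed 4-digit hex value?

0x8588

s_0 = ciphertext = 0x0433
s_1 = InvRound(s_0, k_4) = 0x0F35
s_2 = InvRound(s_1, k_3) = 0x6F26
s_3 = InvRound(s_2, k_2) = 0x8453
s_4 = InvRound(s_3, k_1) = 0x94C6
s_5 = InvRound(s_4, k_0) = 0x8588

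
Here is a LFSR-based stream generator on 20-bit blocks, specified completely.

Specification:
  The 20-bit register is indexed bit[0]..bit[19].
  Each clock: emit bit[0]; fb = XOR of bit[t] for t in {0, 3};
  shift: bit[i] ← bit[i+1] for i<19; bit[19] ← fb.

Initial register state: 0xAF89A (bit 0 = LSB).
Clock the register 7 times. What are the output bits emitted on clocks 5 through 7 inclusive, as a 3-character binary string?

reg_0 = 0xAF89A
clock 1: out=0, reg = 0xD7C4D
clock 2: out=1, reg = 0x6BE26
clock 3: out=0, reg = 0x35F13
clock 4: out=1, reg = 0x9AF89
clock 5: out=1, reg = 0x4D7C4
clock 6: out=0, reg = 0x26BE2
clock 7: out=0, reg = 0x135F1

100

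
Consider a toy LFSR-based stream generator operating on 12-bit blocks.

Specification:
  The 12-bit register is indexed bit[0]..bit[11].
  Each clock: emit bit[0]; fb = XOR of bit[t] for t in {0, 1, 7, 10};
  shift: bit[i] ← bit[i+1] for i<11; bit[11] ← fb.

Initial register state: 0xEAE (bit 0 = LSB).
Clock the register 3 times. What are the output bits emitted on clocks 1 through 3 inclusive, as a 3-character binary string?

reg_0 = 0xEAE
clock 1: out=0, reg = 0xF57
clock 2: out=1, reg = 0xFAB
clock 3: out=1, reg = 0x7D5

011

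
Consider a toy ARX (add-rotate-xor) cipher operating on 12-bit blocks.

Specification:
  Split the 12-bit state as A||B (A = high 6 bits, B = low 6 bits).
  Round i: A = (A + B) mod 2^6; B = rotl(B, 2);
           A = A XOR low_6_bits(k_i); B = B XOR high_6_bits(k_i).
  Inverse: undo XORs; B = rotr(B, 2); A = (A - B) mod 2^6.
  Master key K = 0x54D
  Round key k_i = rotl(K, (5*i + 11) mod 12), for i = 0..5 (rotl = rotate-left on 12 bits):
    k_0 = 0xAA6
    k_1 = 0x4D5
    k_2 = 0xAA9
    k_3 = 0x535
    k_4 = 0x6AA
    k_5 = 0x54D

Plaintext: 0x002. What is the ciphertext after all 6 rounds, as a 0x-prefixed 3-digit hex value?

0x5B6

s_0 = plaintext = 0x002
s_1 = Round(s_0, k_0) = 0x922
s_2 = Round(s_1, k_1) = 0x4D9
s_3 = Round(s_2, k_2) = 0x14F
s_4 = Round(s_3, k_3) = 0x868
s_5 = Round(s_4, k_4) = 0x8F8
s_6 = Round(s_5, k_5) = 0x5B6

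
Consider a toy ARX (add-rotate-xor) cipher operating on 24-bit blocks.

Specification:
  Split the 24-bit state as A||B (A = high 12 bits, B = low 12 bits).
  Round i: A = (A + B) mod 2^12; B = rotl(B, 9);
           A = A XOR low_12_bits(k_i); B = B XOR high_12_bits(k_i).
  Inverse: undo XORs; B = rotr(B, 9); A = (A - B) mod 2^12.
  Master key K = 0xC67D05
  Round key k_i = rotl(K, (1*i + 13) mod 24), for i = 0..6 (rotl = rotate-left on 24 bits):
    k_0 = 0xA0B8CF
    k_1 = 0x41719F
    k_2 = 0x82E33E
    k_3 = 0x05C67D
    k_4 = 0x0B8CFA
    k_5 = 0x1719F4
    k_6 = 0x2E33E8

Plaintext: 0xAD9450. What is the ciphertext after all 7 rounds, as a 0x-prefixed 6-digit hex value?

s_0 = plaintext = 0xAD9450
s_1 = Round(s_0, k_0) = 0x7E6A81
s_2 = Round(s_1, k_1) = 0x3F8747
s_3 = Round(s_2, k_2) = 0x8016C6
s_4 = Round(s_3, k_3) = 0x8BAC84
s_5 = Round(s_4, k_4) = 0x9C4928
s_6 = Round(s_5, k_5) = 0xB18054
s_7 = Round(s_6, k_6) = 0x884AE9

0x884AE9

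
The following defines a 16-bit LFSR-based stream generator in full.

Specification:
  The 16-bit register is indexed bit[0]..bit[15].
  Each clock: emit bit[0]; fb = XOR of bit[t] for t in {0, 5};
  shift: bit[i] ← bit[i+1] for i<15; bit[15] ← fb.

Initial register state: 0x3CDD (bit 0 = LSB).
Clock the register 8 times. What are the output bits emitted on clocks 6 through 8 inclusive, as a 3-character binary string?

011

reg_0 = 0x3CDD
clock 1: out=1, reg = 0x9E6E
clock 2: out=0, reg = 0xCF37
clock 3: out=1, reg = 0x679B
clock 4: out=1, reg = 0xB3CD
clock 5: out=1, reg = 0xD9E6
clock 6: out=0, reg = 0xECF3
clock 7: out=1, reg = 0x7679
clock 8: out=1, reg = 0x3B3C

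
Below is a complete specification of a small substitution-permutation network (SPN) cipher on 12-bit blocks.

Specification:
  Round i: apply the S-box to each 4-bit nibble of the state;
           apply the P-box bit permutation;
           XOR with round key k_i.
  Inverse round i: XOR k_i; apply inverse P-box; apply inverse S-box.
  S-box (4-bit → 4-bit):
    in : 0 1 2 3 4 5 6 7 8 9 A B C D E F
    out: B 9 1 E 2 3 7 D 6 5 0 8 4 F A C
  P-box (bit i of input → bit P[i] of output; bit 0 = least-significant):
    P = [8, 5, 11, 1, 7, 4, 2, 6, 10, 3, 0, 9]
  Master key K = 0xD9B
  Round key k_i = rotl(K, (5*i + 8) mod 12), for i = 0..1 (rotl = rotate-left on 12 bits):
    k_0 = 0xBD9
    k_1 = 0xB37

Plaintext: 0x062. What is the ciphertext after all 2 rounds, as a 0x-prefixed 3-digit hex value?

s_0 = plaintext = 0x062
s_1 = Round(s_0, k_0) = 0xC45
s_2 = Round(s_1, k_1) = 0xA06

0xA06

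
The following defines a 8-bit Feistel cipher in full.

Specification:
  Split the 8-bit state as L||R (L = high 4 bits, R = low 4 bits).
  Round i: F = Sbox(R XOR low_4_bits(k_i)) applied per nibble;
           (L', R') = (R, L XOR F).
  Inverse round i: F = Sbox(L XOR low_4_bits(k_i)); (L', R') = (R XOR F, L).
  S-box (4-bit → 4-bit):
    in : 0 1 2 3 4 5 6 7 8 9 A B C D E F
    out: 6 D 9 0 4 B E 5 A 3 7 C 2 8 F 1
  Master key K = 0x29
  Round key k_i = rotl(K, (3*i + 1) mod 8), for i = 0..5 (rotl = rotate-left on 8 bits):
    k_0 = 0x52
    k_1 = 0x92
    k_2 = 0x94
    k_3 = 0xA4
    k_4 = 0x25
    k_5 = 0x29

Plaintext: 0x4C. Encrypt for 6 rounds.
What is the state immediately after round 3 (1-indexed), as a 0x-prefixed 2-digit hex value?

s_0 = plaintext = 0x4C
s_1 = Round(s_0, k_0) = 0xCB
s_2 = Round(s_1, k_1) = 0xBF
s_3 = Round(s_2, k_2) = 0xF7
s_4 = Round(s_3, k_3) = 0x7F
s_5 = Round(s_4, k_4) = 0xF0
s_6 = Round(s_5, k_5) = 0x0C

0xF7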